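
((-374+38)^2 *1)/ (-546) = -2688/ 13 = -206.77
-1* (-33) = 33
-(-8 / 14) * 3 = 12 / 7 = 1.71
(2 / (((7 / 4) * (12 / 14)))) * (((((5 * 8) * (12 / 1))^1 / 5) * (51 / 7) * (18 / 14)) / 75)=19584 / 1225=15.99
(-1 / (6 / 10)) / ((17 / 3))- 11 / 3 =-202 / 51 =-3.96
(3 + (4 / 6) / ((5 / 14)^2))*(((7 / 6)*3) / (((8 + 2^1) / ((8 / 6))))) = 4319 / 1125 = 3.84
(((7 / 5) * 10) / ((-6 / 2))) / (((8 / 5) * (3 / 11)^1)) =-385 / 36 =-10.69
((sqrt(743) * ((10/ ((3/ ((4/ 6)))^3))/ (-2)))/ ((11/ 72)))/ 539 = -320 * sqrt(743)/ 480249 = -0.02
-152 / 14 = -76 / 7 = -10.86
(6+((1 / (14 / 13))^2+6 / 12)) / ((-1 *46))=-1443 / 9016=-0.16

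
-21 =-21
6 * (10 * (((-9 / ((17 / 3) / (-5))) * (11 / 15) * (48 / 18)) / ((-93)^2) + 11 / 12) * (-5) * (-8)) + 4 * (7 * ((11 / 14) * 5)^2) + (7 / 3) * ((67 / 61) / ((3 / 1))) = 2637.31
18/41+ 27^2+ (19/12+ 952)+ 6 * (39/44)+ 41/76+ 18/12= 43454599/25707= 1690.38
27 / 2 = 13.50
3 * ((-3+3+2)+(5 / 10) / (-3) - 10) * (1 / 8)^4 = -49 / 8192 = -0.01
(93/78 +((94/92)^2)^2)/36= 44278807/698483136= 0.06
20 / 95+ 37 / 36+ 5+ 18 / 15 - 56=-166081 / 3420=-48.56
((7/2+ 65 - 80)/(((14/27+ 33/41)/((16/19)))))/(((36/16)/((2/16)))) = -11316/27835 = -0.41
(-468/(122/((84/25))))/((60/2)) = -3276/7625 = -0.43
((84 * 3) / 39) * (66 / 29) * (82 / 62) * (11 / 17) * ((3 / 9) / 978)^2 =69454 / 47508321159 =0.00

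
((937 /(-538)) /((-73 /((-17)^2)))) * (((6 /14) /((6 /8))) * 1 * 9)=35.46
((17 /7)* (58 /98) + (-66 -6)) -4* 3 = -28319 /343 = -82.56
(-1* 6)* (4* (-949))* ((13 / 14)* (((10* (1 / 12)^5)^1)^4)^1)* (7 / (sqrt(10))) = 1542125* sqrt(10) / 39934999921327865856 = 0.00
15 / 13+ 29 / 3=422 / 39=10.82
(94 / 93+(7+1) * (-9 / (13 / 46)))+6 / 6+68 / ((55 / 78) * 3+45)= -372204113 / 1481025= -251.32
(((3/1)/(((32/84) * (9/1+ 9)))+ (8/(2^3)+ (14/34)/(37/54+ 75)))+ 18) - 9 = 11609041/1111664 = 10.44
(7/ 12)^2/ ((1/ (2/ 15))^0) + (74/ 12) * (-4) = -3503/ 144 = -24.33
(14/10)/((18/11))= 77/90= 0.86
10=10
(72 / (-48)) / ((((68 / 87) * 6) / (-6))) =1.92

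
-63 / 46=-1.37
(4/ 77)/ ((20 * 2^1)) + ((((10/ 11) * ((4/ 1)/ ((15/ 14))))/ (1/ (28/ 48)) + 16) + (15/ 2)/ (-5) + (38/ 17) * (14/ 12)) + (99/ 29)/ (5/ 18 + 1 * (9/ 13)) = 8766742252/ 387771615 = 22.61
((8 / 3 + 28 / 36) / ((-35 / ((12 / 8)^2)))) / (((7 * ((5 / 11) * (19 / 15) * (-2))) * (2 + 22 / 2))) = 1023 / 484120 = 0.00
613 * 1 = 613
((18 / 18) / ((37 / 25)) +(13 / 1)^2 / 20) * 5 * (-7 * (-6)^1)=141813 / 74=1916.39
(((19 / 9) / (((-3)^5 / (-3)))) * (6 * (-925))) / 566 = -17575 / 68769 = -0.26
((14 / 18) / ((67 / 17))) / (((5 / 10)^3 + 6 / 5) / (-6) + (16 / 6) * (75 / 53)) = 504560 / 9083391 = 0.06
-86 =-86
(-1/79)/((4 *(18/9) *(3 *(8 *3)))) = -1/45504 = -0.00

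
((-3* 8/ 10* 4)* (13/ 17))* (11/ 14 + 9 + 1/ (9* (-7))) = -128024/ 1785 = -71.72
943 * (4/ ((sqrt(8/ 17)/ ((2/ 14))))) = 943 * sqrt(34)/ 7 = 785.51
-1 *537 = -537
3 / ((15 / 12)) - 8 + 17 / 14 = -307 / 70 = -4.39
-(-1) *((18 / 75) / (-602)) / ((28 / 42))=-9 / 15050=-0.00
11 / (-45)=-11 / 45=-0.24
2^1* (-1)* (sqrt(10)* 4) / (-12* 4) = sqrt(10) / 6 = 0.53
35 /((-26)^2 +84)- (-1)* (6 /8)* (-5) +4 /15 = -7837 /2280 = -3.44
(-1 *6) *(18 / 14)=-54 / 7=-7.71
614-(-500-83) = 1197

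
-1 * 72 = -72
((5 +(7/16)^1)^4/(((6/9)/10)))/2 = 859346415/131072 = 6556.29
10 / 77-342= -26324 / 77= -341.87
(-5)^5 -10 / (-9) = -3123.89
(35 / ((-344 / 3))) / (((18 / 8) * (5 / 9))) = -21 / 86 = -0.24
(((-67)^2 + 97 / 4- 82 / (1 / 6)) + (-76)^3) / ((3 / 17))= -29576923 / 12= -2464743.58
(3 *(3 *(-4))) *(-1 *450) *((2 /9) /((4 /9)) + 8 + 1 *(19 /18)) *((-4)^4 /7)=39628800 /7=5661257.14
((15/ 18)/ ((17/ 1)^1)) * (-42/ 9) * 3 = -35/ 51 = -0.69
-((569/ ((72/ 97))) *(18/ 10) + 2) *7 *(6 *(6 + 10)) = -928586.40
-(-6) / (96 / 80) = 5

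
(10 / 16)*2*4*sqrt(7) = 5*sqrt(7) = 13.23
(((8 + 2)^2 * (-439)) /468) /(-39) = 10975 /4563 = 2.41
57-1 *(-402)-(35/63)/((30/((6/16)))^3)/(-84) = 35533209601/77414400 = 459.00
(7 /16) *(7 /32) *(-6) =-147 /256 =-0.57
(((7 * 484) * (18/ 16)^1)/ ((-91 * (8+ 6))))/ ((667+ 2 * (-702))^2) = -9/ 1633996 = -0.00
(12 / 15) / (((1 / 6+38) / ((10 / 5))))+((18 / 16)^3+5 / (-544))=1.46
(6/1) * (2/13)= 12/13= 0.92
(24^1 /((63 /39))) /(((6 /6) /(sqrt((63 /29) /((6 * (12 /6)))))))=52 * sqrt(609) /203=6.32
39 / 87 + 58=58.45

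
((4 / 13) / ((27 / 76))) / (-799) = -304 / 280449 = -0.00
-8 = -8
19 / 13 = 1.46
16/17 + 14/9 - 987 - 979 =-300416/153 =-1963.50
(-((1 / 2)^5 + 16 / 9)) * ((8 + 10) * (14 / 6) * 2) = -3647 / 24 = -151.96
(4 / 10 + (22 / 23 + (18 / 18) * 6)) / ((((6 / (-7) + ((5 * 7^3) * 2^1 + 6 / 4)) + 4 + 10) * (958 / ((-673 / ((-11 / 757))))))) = 1005676014 / 9740405125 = 0.10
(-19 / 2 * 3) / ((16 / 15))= -855 / 32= -26.72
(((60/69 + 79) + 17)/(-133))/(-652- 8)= 557/504735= 0.00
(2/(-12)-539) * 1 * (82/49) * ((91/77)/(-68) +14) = -1387229465/109956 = -12616.22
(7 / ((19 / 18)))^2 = 15876 / 361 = 43.98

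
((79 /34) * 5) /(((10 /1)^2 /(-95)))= -1501 /136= -11.04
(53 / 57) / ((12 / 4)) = 53 / 171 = 0.31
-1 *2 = -2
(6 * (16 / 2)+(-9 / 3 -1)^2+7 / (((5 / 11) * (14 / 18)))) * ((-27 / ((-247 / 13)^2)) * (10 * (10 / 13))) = -226260 / 4693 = -48.21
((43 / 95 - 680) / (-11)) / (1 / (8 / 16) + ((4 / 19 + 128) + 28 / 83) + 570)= 5358231 / 60762020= 0.09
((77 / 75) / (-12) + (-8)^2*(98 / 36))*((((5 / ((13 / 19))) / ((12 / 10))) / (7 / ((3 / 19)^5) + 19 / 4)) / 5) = 1410507 / 474400030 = 0.00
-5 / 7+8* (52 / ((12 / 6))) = 207.29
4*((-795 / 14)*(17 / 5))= -5406 / 7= -772.29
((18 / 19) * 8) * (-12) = -1728 / 19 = -90.95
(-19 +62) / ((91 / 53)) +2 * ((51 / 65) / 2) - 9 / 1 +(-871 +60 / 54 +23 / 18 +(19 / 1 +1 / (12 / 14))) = -261959 / 315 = -831.62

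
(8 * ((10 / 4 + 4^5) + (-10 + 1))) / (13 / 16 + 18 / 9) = 26048 / 9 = 2894.22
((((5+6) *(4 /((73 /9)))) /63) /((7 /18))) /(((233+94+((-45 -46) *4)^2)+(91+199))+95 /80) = 12672 /7618391179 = 0.00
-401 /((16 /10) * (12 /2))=-2005 /48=-41.77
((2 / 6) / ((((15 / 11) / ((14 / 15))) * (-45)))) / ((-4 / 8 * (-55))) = -28 / 151875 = -0.00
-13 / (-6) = 13 / 6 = 2.17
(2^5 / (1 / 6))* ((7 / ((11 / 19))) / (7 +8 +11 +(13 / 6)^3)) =5515776 / 85943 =64.18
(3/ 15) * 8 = 8/ 5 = 1.60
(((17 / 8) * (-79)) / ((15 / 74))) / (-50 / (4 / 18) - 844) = 49691 / 64140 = 0.77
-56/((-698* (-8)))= -7/698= -0.01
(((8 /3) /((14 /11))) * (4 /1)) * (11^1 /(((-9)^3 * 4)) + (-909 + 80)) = -106364500 /15309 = -6947.84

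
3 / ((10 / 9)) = 27 / 10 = 2.70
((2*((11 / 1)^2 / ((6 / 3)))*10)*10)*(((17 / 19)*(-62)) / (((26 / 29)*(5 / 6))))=-221909160 / 247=-898417.65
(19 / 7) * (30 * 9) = 5130 / 7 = 732.86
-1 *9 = -9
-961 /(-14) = 961 /14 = 68.64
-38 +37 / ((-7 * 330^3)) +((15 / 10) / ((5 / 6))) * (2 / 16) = -4751320631 / 125779500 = -37.78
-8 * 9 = -72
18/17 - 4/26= 200/221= 0.90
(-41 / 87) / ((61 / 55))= -2255 / 5307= -0.42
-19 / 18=-1.06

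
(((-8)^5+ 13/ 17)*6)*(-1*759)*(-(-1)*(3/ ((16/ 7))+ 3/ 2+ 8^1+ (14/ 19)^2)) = 83192229105579/ 49096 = 1694480794.88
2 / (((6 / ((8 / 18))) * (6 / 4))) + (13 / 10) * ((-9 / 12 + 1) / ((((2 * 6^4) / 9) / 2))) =5237 / 51840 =0.10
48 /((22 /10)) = 240 /11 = 21.82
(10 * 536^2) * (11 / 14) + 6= 15801322 / 7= 2257331.71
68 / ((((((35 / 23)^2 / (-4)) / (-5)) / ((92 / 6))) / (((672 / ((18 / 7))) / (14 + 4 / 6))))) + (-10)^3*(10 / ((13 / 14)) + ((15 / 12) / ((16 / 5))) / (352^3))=10184475702375329 / 68038164480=149687.69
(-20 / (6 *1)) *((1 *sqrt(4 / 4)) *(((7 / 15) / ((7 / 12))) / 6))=-4 / 9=-0.44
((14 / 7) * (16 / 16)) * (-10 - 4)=-28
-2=-2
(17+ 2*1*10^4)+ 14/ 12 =120109/ 6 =20018.17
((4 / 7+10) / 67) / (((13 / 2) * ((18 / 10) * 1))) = 740 / 54873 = 0.01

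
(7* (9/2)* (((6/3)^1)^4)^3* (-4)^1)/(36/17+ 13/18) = -157925376/869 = -181732.31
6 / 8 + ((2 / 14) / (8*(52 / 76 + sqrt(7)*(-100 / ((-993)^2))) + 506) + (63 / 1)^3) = 71192737800*sqrt(7) / 160689993103781905967 + 160720685071990784173541139 / 642759972415127623868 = 250047.75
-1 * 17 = -17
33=33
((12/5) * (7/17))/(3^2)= 28/255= 0.11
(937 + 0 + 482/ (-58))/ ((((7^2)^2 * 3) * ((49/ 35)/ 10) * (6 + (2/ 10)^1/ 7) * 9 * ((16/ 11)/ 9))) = 9257875/ 88150314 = 0.11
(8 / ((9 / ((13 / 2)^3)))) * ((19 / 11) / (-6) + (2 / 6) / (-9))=-424021 / 5346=-79.32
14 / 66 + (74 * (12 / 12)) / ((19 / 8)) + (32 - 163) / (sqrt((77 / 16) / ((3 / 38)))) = 19669 / 627 - 262 * sqrt(8778) / 1463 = 14.59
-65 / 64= -1.02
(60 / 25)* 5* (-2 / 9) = -8 / 3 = -2.67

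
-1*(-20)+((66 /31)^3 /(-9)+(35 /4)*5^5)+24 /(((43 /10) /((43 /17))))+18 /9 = 55463635129 /2025788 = 27378.80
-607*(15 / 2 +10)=-21245 / 2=-10622.50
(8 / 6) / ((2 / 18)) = 12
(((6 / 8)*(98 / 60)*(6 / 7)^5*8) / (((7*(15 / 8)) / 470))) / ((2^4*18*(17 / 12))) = 81216 / 204085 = 0.40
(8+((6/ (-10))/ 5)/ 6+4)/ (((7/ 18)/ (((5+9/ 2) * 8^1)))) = 409716/ 175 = 2341.23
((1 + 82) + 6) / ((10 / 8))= 356 / 5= 71.20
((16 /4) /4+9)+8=18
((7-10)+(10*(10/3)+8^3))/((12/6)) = 1627/6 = 271.17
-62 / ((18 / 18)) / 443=-62 / 443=-0.14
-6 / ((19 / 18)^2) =-1944 / 361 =-5.39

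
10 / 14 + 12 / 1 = 89 / 7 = 12.71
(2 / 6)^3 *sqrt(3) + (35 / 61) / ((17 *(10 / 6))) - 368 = -381595 / 1037 + sqrt(3) / 27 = -367.92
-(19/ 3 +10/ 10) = -22/ 3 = -7.33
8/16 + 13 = 27/2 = 13.50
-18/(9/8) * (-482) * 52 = 401024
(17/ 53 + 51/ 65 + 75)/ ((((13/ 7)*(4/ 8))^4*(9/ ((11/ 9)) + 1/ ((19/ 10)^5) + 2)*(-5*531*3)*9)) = -39190366158615056/ 258087655919308992075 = -0.00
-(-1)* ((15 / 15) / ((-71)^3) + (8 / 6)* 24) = 11453151 / 357911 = 32.00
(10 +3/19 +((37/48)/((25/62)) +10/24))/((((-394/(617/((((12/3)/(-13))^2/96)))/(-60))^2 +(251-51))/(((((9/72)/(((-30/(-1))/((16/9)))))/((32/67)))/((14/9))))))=933248206860848541/1499306303142163455520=0.00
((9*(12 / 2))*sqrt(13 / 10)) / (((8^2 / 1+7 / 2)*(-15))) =-2*sqrt(130) / 375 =-0.06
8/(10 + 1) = 8/11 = 0.73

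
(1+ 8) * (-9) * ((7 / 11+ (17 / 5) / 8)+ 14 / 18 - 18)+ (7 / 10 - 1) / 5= 2879733 / 2200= 1308.97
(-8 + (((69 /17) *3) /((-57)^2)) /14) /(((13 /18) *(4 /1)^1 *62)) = -6185889 /138499816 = -0.04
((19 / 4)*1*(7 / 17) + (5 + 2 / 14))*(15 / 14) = 50685 / 6664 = 7.61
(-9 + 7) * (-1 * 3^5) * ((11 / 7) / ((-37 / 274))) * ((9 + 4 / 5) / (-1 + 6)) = -10253628 / 925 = -11085.00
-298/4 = -149/2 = -74.50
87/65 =1.34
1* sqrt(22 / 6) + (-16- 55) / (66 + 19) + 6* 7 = sqrt(33) / 3 + 3499 / 85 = 43.08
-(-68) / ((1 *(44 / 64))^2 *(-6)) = -8704 / 363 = -23.98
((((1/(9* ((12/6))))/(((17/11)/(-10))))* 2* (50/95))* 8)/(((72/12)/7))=-30800/8721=-3.53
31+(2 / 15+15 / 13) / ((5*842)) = 25449701 / 820950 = 31.00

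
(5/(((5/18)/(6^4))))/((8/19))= 55404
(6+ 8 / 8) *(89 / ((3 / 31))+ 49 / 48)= 103117 / 16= 6444.81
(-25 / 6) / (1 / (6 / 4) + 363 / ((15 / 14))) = -125 / 10184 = -0.01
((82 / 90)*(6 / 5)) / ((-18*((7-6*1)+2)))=-41 / 2025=-0.02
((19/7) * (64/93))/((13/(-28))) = -4.02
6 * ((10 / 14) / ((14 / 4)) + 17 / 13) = 5778 / 637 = 9.07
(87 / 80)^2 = 7569 / 6400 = 1.18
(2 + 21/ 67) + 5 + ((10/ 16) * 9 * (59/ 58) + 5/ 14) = 13.39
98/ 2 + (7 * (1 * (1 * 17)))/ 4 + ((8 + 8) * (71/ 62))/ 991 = 9679387/ 122884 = 78.77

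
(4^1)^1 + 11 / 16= 75 / 16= 4.69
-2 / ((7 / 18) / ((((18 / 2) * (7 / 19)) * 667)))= -216108 / 19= -11374.11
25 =25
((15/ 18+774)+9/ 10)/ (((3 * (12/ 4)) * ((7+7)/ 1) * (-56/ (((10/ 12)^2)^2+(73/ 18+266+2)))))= -29.96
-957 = -957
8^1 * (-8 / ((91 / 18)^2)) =-20736 / 8281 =-2.50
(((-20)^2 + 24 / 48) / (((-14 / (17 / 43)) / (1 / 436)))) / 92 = -13617 / 48294848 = -0.00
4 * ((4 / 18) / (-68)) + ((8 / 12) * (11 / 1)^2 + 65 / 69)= 287135 / 3519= 81.60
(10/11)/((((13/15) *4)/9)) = 675/286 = 2.36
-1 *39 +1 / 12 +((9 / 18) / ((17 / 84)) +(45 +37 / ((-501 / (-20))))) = 341735 / 34068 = 10.03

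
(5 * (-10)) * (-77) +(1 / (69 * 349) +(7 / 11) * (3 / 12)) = 4079490011 / 1059564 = 3850.16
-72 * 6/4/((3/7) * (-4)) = 63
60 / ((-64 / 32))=-30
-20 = -20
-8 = -8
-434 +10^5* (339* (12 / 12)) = 33899566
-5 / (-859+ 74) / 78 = 1 / 12246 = 0.00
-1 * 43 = -43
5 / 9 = 0.56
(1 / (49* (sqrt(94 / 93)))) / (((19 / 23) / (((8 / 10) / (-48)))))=-23* sqrt(8742) / 5250840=-0.00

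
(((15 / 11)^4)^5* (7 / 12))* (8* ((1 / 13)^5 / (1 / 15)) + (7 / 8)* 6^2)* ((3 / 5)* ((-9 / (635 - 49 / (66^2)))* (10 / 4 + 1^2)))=-6174446651412591738338470458984375 / 22840151937892883739362402809052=-270.33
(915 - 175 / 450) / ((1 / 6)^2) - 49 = 32877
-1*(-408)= 408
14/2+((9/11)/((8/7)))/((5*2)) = 6223/880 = 7.07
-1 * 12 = -12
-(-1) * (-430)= -430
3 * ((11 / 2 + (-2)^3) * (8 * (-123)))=7380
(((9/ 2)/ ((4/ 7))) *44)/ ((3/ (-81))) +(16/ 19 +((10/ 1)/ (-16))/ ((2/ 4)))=-711049/ 76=-9355.91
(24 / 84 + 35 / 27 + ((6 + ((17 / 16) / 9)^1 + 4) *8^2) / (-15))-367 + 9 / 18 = -771287 / 1890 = -408.09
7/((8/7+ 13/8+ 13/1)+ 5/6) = 1176/2789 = 0.42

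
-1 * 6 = -6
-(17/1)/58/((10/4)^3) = -68/3625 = -0.02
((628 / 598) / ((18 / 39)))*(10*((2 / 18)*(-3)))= -1570 / 207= -7.58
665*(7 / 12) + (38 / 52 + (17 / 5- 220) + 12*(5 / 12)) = 138097 / 780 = 177.05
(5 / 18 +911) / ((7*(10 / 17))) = 278851 / 1260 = 221.31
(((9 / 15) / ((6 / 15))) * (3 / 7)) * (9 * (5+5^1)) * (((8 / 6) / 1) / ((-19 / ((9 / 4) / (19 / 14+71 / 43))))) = -104490 / 34409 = -3.04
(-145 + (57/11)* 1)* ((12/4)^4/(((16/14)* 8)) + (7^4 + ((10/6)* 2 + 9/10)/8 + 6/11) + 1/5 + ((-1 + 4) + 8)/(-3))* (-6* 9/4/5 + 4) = -16943485429/38720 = -437590.02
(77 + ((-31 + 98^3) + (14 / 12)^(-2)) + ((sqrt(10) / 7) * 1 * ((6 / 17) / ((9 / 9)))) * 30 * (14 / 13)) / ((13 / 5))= 1800 * sqrt(10) / 2873 + 17738730 / 49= 362016.88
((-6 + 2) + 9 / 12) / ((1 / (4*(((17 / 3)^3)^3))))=-1541642394461 / 19683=-78323547.96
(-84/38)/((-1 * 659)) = 42/12521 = 0.00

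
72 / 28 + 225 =1593 / 7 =227.57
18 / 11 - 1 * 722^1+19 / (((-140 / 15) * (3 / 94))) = -120759 / 154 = -784.15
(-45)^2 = 2025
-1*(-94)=94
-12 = -12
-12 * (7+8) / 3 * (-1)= 60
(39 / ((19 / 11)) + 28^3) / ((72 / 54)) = 16480.93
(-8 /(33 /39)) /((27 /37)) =-3848 /297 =-12.96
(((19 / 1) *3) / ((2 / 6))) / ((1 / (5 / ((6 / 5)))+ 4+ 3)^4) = 66796875 / 1073283121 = 0.06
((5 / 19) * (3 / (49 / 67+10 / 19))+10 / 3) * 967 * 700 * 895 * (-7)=-80680810962500 / 4803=-16798003531.65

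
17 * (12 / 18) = 34 / 3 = 11.33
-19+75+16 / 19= 1080 / 19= 56.84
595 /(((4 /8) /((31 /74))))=18445 /37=498.51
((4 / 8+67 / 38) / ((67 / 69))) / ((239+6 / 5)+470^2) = 4945 / 469185791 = 0.00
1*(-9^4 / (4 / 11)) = -72171 / 4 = -18042.75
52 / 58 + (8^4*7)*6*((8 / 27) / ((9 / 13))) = 172951610 / 2349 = 73627.76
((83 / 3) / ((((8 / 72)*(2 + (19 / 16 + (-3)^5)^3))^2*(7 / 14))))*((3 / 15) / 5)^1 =8355053568 / 9317293038213065178025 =0.00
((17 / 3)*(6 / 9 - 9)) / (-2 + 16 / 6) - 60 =-785 / 6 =-130.83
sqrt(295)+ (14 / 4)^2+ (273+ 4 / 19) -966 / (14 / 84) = -418801 / 76+ sqrt(295) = -5493.36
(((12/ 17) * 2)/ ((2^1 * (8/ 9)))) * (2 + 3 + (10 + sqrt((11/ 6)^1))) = 9 * sqrt(66)/ 68 + 405/ 34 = 12.99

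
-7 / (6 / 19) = -133 / 6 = -22.17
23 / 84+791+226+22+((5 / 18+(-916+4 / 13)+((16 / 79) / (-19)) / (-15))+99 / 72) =6158150119 / 49172760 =125.23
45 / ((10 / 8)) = 36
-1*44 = -44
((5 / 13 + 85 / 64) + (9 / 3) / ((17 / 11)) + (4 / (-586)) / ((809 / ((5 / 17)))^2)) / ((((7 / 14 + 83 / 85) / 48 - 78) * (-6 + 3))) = 842392511723705 / 53926271482048394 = 0.02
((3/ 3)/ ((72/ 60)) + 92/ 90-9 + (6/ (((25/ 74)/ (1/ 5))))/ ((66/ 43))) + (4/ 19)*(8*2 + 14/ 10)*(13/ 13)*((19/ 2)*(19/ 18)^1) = 789601/ 24750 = 31.90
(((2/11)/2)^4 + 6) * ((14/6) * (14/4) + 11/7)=35929423/614922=58.43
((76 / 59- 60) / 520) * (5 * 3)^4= -4384125 / 767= -5715.94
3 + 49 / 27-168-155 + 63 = -6890 / 27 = -255.19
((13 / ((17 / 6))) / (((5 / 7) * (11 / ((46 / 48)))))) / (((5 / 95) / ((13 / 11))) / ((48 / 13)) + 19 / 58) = 1064532 / 646085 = 1.65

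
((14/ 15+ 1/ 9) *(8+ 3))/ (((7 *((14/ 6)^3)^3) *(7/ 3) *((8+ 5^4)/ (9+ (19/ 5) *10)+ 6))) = 53141913/ 3015423283075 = 0.00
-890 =-890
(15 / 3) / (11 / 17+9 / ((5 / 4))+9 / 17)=425 / 712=0.60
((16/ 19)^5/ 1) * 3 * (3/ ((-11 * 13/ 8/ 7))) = -528482304/ 354082157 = -1.49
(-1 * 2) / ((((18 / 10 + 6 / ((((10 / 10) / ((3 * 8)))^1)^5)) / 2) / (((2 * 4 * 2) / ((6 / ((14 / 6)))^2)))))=-3920 / 19349177049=-0.00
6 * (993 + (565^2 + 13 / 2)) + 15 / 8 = 15370791 / 8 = 1921348.88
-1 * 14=-14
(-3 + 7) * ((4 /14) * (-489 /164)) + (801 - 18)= 779.59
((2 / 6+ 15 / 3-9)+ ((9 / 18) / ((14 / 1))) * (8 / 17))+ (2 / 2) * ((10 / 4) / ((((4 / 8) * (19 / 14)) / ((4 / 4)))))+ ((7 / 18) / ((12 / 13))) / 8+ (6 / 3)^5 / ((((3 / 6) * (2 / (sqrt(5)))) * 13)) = 339959 / 3907008+ 32 * sqrt(5) / 13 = 5.59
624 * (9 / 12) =468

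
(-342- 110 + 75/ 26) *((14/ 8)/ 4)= -81739/ 416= -196.49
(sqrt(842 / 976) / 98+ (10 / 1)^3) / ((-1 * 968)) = -1.03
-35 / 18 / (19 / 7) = -245 / 342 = -0.72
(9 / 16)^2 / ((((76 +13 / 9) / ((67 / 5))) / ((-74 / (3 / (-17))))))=602397 / 26240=22.96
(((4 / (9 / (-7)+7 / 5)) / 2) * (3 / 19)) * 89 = 9345 / 38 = 245.92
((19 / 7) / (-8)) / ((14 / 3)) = -57 / 784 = -0.07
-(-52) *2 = 104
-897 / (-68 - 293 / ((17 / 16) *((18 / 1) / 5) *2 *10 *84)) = 5764122 / 437261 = 13.18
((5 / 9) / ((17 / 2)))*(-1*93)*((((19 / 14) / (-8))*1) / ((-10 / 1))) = -589 / 5712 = -0.10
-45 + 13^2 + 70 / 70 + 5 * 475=2500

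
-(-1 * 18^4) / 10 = 52488 / 5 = 10497.60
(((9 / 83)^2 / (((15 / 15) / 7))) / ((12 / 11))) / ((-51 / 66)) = -22869 / 234226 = -0.10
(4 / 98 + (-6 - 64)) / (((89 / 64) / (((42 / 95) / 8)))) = -164544 / 59185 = -2.78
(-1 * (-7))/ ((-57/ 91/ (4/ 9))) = -2548/ 513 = -4.97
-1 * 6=-6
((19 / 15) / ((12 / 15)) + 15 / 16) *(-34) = -2057 / 24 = -85.71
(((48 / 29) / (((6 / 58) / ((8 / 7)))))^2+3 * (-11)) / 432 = 14767 / 21168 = 0.70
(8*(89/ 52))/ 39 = 178/ 507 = 0.35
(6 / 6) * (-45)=-45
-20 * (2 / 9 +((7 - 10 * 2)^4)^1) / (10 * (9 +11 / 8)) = -49552 / 9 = -5505.78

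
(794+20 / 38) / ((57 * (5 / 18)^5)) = 9508306176 / 1128125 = 8428.42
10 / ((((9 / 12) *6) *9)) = 20 / 81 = 0.25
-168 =-168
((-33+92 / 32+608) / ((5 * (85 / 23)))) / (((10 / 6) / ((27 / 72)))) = 956961 / 136000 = 7.04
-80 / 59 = -1.36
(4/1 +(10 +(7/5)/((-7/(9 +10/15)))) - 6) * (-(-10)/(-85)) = -182/255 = -0.71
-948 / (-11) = 948 / 11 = 86.18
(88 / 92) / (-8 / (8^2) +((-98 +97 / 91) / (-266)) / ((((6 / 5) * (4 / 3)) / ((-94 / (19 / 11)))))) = -0.08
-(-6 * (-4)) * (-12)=288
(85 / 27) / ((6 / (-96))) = -50.37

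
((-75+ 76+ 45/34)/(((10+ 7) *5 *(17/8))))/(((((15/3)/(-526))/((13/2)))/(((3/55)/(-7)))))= 3241212/47287625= 0.07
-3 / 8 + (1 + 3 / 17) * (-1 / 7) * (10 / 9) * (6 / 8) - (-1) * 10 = 27089 / 2856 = 9.48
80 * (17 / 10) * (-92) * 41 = -512992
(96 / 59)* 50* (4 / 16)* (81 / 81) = 1200 / 59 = 20.34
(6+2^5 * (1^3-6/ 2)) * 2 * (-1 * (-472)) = -54752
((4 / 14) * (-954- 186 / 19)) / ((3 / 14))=-1285.05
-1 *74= -74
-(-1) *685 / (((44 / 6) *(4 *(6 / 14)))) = 4795 / 88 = 54.49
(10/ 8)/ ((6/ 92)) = 115/ 6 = 19.17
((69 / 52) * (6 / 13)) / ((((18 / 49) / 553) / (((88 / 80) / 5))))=6855541 / 33800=202.83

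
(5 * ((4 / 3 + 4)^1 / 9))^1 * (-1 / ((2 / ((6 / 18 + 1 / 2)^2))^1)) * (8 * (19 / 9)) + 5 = -27065 / 2187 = -12.38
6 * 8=48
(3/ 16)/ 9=1/ 48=0.02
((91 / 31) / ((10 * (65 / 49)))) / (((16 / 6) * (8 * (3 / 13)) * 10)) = 4459 / 992000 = 0.00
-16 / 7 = -2.29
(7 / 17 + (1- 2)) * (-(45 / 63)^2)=0.30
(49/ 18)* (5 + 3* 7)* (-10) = -6370/ 9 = -707.78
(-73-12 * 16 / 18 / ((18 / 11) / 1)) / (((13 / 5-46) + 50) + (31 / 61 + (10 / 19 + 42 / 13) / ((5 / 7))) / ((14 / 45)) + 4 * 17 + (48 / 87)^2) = -1904376740630 / 2237894428113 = -0.85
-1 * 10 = -10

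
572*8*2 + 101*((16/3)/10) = 138088/15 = 9205.87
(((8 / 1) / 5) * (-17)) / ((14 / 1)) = -68 / 35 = -1.94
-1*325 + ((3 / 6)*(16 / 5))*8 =-1561 / 5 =-312.20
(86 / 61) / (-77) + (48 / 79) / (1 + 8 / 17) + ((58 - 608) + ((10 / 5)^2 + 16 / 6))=-15109828544 / 27829725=-542.94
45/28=1.61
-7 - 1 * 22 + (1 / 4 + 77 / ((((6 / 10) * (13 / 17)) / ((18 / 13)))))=137645 / 676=203.62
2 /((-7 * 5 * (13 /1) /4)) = -0.02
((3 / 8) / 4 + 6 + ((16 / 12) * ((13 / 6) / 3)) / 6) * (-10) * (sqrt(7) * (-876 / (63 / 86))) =254431645 * sqrt(7) / 3402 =197872.68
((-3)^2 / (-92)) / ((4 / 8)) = -0.20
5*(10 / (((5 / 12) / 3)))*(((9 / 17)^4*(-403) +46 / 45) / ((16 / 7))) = -805992383 / 167042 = -4825.09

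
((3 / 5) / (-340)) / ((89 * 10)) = -3 / 1513000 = -0.00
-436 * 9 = -3924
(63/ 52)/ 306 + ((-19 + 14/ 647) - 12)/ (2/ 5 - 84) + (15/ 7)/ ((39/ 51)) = 5316289987/ 1673519848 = 3.18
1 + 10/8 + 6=33/4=8.25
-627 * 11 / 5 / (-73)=6897 / 365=18.90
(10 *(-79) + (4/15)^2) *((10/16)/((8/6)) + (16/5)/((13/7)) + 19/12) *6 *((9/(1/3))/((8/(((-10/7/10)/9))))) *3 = 2093439919/728000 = 2875.60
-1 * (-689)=689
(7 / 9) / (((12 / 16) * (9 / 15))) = 140 / 81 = 1.73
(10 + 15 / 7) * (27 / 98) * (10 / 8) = 11475 / 2744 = 4.18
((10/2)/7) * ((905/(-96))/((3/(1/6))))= -4525/12096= -0.37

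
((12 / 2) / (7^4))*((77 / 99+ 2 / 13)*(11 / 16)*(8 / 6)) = 1199 / 561834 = 0.00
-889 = -889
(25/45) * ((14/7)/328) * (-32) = -40/369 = -0.11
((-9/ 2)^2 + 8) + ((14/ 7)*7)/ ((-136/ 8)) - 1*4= 1593/ 68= 23.43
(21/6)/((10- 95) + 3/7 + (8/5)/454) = -55615/1343784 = -0.04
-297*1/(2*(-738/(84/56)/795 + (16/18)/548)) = 97043265/403364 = 240.58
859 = 859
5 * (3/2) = 15/2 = 7.50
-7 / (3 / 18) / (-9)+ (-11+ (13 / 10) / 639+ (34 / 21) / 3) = -86353 / 14910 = -5.79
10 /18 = 5 /9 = 0.56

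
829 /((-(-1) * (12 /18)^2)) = 7461 /4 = 1865.25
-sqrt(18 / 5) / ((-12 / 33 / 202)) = 3333 * sqrt(10) / 10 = 1053.99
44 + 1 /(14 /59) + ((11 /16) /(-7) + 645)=77629 /112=693.12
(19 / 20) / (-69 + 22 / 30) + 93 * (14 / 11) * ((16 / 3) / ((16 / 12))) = 21331341 / 45056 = 473.44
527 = 527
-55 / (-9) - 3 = 28 / 9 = 3.11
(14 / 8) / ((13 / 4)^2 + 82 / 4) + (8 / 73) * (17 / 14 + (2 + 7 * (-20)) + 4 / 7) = -539544 / 36281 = -14.87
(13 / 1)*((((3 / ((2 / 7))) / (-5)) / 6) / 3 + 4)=3029 / 60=50.48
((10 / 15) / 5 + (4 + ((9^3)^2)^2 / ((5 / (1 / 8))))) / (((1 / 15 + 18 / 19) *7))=946969622873 / 952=994715990.41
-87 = -87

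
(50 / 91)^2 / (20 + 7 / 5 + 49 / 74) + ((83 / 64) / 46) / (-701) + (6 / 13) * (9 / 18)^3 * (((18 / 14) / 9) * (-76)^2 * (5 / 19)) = 1749542899879631 / 139504560354432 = 12.54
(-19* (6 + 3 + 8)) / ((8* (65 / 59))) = -19057 / 520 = -36.65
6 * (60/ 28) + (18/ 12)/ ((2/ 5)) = 16.61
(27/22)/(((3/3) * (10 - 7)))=9/22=0.41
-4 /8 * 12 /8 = -3 /4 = -0.75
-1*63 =-63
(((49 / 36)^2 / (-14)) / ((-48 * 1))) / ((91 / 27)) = 49 / 59904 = 0.00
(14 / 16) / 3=7 / 24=0.29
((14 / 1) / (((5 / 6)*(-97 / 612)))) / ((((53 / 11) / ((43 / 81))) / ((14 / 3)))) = -54.50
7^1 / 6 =7 / 6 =1.17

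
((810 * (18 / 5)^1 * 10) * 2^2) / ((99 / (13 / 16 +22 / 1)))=295650 / 11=26877.27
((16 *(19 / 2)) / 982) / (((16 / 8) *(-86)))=-19 / 21113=-0.00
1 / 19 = 0.05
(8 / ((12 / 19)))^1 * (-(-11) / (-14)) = -209 / 21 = -9.95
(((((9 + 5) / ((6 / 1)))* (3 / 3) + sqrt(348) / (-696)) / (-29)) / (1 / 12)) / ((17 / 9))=-252 / 493 + 9* sqrt(87) / 14297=-0.51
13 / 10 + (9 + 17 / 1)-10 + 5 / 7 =18.01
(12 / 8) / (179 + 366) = 3 / 1090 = 0.00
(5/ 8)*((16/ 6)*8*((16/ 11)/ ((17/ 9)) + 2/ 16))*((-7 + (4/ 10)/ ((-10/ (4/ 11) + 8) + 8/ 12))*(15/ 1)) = -26559065/ 21131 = -1256.88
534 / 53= 10.08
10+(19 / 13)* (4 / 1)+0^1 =15.85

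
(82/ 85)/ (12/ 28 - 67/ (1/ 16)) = -0.00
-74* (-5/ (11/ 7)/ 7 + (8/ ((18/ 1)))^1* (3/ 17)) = 15614/ 561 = 27.83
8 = 8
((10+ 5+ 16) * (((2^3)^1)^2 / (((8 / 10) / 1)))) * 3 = 7440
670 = 670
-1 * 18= -18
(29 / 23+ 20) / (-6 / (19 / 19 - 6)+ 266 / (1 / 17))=2445 / 520168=0.00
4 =4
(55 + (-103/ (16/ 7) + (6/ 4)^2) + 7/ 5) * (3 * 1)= 40.76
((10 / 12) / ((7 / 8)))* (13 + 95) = 720 / 7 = 102.86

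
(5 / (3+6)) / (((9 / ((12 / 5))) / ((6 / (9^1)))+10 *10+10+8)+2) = 8 / 1809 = 0.00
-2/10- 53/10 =-11/2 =-5.50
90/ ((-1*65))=-18/ 13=-1.38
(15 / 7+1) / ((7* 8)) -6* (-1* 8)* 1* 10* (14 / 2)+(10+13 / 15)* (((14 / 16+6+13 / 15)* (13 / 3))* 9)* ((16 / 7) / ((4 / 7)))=242310823 / 14700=16483.73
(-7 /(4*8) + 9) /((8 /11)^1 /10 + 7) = 15455 /12448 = 1.24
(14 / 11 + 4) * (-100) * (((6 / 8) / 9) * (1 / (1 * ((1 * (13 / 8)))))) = -11600 / 429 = -27.04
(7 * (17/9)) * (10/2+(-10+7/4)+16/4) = 119/12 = 9.92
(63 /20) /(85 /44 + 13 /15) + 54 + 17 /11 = 1151386 /20317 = 56.67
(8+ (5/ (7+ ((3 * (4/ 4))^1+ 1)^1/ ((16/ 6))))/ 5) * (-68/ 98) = -276/ 49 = -5.63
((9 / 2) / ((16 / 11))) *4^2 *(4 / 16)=99 / 8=12.38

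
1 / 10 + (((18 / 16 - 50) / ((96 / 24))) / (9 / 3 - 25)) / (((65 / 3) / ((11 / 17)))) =97 / 832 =0.12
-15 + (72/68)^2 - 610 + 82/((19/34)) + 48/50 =-65367891/137275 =-476.18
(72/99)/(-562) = -4/3091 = -0.00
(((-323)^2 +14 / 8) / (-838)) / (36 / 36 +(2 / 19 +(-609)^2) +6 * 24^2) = -7929137 / 23840845248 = -0.00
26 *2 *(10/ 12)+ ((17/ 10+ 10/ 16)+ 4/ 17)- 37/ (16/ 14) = 13789/ 1020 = 13.52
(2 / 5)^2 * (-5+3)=-8 / 25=-0.32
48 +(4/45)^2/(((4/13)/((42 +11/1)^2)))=243268/2025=120.13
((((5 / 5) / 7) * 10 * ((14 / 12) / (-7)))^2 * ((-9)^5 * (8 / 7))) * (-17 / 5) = 4461480 / 343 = 13007.23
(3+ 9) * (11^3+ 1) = 15984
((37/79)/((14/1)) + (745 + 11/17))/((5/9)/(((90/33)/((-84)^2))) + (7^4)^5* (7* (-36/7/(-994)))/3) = 2986320705/3857796490962701294252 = 0.00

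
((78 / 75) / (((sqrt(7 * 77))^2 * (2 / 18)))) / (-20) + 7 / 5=188533 / 134750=1.40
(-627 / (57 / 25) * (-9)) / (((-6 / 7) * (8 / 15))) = -5414.06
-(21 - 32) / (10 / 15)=33 / 2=16.50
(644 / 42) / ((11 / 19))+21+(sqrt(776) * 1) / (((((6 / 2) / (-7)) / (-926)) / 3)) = 1567 / 33+12964 * sqrt(194) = 180615.11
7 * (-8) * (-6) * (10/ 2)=1680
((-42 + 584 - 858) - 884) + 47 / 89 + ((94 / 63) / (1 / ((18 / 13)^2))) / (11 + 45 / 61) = -22601102087 / 18846373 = -1199.23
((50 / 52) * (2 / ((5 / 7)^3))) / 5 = 343 / 325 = 1.06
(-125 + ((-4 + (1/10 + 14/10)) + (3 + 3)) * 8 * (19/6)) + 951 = 2744/3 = 914.67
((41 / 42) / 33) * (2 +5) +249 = 49343 / 198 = 249.21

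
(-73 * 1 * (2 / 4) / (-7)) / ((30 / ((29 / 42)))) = 2117 / 17640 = 0.12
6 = 6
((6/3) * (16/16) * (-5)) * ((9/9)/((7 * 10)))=-1/7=-0.14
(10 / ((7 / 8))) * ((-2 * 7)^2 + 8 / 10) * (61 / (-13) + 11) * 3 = 3873024 / 91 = 42560.70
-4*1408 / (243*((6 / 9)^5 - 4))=1408 / 235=5.99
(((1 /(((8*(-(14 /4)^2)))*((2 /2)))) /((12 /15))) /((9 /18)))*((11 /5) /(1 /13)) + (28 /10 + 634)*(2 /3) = 1245983 /2940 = 423.80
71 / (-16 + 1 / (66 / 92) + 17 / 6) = -1562 / 259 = -6.03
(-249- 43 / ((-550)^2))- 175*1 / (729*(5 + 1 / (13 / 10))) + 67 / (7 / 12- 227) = -40743563043127 / 163407172500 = -249.34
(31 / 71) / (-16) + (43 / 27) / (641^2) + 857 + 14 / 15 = 54058985177191 / 63012710160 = 857.91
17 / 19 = 0.89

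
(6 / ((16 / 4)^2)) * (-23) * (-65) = 560.62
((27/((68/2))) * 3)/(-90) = -9/340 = -0.03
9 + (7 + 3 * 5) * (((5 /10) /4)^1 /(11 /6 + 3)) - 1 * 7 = 149 /58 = 2.57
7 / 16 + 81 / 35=1541 / 560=2.75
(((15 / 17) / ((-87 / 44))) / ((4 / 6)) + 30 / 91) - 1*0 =-15240 / 44863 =-0.34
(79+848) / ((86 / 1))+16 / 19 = 18989 / 1634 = 11.62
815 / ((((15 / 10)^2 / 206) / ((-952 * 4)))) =-2557300480 / 9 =-284144497.78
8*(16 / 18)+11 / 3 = 97 / 9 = 10.78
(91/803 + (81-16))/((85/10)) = 104572/13651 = 7.66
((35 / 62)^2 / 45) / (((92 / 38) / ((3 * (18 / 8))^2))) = 377055 / 2829184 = 0.13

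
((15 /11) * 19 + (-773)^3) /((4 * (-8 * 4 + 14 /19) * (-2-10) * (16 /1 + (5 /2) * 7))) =-48267493619 /5253336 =-9187.97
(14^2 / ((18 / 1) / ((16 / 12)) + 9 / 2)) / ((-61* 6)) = -49 / 1647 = -0.03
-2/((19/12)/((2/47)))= -48/893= -0.05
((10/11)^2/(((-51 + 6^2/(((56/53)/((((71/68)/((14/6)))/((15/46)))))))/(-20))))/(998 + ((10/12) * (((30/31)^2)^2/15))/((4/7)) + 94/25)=384646496500000/98964383216394663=0.00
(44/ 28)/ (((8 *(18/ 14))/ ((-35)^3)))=-471625/ 72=-6550.35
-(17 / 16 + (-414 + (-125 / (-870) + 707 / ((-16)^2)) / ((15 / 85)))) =26490779 / 66816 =396.47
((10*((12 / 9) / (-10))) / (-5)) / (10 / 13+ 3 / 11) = 572 / 2235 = 0.26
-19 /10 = -1.90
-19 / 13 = -1.46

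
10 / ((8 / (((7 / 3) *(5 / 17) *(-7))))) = -1225 / 204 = -6.00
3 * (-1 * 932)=-2796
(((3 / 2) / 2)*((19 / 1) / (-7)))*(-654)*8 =74556 / 7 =10650.86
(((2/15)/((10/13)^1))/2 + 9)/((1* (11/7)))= 9541/1650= 5.78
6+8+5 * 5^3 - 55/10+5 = 1277/2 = 638.50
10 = 10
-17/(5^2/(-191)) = 3247/25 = 129.88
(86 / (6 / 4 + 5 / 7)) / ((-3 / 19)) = -22876 / 93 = -245.98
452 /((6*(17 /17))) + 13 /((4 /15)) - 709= -7019 /12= -584.92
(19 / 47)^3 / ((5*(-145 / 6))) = -41154 / 75271675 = -0.00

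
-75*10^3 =-75000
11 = 11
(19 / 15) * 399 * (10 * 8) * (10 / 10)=40432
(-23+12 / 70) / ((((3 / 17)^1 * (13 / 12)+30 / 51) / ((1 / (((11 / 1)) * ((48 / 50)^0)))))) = -54332 / 20405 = -2.66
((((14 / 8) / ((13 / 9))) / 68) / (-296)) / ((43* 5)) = -63 / 225031040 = -0.00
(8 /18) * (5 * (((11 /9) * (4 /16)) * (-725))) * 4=-159500 /81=-1969.14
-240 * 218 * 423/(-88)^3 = 691605/21296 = 32.48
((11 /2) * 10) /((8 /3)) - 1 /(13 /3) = 20.39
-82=-82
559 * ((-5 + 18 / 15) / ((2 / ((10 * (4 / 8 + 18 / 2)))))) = -100899.50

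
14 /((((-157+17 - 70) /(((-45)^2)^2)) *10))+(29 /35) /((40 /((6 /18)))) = -114817471 /4200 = -27337.49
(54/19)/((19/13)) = 702/361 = 1.94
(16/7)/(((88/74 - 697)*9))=-592/1621935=-0.00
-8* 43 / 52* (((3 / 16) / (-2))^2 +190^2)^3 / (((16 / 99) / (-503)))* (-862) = -46619831364429369583353660522129 / 55834574848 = -834963487970380714008.33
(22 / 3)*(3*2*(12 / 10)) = 264 / 5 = 52.80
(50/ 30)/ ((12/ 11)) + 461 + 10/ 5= 16723/ 36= 464.53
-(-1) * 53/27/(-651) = -53/17577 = -0.00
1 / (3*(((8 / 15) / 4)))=5 / 2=2.50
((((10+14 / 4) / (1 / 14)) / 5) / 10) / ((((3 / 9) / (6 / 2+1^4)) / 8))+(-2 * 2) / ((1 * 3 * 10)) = 27206 / 75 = 362.75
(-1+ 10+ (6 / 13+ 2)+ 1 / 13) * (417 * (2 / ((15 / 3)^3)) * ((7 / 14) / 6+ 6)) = 30441 / 65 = 468.32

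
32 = 32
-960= -960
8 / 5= 1.60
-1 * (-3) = 3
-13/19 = -0.68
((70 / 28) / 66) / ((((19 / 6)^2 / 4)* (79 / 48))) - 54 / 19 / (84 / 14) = -0.46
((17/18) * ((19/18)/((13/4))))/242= 323/254826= 0.00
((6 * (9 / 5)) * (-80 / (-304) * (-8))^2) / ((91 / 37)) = 639360 / 32851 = 19.46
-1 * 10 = -10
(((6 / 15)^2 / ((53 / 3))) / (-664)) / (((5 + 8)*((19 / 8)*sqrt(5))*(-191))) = 12*sqrt(5) / 25941452875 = 0.00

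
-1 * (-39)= 39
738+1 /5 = 3691 /5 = 738.20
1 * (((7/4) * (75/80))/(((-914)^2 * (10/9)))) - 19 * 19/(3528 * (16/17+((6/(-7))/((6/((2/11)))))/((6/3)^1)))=-902306777347/8185009512960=-0.11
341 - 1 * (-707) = 1048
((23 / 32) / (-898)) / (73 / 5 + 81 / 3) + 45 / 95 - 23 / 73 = 1314799855 / 8290221056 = 0.16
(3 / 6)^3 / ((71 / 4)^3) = 8 / 357911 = 0.00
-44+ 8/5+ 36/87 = -6088/145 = -41.99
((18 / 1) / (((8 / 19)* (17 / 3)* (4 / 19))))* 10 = 48735 / 136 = 358.35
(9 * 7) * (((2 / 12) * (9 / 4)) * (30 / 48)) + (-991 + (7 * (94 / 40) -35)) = -318331 / 320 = -994.78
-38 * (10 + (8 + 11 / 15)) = -10678 / 15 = -711.87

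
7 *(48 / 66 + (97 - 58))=3059 / 11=278.09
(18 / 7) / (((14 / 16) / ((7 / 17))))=144 / 119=1.21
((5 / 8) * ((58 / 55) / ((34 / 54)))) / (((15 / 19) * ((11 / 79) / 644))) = 63073521 / 10285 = 6132.57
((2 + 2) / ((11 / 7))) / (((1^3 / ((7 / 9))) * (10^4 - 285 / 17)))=476 / 2400255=0.00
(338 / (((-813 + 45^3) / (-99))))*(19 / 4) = -105963 / 60208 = -1.76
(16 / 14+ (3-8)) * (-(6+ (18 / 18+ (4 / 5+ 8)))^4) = 1051652187 / 4375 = 240377.64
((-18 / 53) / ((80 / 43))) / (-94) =387 / 199280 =0.00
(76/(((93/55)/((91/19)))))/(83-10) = 20020/6789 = 2.95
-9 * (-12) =108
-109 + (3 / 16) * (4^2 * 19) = -52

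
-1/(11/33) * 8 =-24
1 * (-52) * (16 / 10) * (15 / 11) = -1248 / 11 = -113.45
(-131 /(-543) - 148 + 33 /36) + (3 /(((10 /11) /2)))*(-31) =-3816661 /10860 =-351.44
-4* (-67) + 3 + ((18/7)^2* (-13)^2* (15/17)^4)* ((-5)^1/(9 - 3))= -1200943391/4092529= -293.45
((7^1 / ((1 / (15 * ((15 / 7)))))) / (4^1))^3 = 11390625 / 64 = 177978.52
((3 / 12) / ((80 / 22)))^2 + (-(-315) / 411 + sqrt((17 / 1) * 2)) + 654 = sqrt(34) + 2296413377 / 3507200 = 660.60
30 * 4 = 120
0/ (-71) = 0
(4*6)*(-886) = -21264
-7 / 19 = -0.37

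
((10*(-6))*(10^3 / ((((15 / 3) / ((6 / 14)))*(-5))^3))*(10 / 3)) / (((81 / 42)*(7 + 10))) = 128 / 4165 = 0.03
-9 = -9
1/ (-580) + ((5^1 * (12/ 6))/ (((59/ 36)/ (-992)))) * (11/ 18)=-126579259/ 34220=-3698.98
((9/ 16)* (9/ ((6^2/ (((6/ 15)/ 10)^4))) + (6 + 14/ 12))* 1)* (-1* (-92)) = 2317968957/ 6250000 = 370.88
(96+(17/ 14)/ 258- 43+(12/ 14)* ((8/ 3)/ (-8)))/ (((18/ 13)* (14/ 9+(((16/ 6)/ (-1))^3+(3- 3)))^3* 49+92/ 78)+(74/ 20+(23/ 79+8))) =-101832118245/ 691240552349822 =-0.00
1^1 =1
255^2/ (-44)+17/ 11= -64957/ 44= -1476.30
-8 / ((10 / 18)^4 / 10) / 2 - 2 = -52738 / 125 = -421.90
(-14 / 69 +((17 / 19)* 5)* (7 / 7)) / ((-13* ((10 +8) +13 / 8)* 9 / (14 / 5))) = -627088 / 120408795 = -0.01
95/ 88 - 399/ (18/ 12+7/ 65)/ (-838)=50725/ 36872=1.38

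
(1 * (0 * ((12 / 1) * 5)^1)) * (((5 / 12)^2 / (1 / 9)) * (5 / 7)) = 0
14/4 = 7/2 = 3.50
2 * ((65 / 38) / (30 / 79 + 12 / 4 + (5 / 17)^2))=1484015 / 1503622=0.99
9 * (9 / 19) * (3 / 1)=243 / 19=12.79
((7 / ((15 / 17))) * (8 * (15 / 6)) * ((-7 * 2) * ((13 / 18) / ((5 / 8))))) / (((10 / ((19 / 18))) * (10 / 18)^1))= -1646008 / 3375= -487.71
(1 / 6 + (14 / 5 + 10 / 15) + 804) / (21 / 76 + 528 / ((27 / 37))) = 1.12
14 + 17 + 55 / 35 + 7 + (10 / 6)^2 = 2668 / 63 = 42.35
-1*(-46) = 46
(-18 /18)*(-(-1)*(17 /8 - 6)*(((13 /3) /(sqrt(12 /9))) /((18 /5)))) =2015*sqrt(3) /864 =4.04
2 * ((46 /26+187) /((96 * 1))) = 409 /104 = 3.93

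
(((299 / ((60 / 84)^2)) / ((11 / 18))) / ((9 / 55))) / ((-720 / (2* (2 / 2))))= -14651 / 900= -16.28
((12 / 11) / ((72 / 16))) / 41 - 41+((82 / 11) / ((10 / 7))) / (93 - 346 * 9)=-279278042 / 6812355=-41.00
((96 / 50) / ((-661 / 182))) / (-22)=4368 / 181775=0.02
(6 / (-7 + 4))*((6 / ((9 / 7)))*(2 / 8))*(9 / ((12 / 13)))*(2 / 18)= -91 / 36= -2.53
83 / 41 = 2.02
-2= -2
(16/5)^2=256/25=10.24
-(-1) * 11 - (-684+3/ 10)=6947/ 10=694.70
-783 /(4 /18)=-7047 /2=-3523.50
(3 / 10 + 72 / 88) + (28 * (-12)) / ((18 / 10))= -61231 / 330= -185.55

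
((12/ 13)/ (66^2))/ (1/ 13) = 1/ 363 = 0.00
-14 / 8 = -7 / 4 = -1.75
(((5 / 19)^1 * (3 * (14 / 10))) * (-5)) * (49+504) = -58065 / 19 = -3056.05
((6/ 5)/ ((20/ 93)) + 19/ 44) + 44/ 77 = 50691/ 7700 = 6.58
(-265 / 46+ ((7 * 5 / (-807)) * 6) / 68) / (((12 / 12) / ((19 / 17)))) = -11520175 / 1788043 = -6.44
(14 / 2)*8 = 56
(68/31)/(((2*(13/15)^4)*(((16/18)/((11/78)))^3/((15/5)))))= 92784841875/3983777847296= 0.02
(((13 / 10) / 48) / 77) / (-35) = -13 / 1293600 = -0.00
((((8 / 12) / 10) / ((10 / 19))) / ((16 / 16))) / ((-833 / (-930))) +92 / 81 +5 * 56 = 94893089 / 337365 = 281.28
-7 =-7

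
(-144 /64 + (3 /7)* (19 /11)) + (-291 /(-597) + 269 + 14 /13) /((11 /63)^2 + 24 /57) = 16216488449895 /27131700596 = 597.70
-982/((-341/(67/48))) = 32897/8184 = 4.02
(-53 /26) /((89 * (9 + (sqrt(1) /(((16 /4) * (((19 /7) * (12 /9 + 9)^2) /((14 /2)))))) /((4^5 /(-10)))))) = -990952448 /389385669231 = -0.00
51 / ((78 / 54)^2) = 4131 / 169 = 24.44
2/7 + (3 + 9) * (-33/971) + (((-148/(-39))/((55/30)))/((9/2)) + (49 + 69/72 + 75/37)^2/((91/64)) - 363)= 6139445214074/3991884897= 1537.98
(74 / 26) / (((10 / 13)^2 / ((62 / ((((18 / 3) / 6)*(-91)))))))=-1147 / 350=-3.28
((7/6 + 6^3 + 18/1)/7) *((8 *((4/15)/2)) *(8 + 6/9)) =293488/945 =310.57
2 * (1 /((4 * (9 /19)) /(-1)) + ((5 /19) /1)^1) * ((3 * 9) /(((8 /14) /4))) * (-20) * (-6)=-12003.16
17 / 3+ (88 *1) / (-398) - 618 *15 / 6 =-919114 / 597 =-1539.55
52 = 52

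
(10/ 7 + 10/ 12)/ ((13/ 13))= 95/ 42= 2.26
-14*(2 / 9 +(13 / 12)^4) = -232183 / 10368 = -22.39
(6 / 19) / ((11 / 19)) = 6 / 11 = 0.55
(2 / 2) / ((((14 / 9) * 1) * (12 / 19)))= 57 / 56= 1.02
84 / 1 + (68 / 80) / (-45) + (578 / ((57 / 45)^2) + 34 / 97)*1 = 14011101511 / 31515300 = 444.58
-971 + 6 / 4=-1939 / 2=-969.50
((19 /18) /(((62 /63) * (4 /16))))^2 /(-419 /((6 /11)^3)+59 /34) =-64954008 /9104841701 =-0.01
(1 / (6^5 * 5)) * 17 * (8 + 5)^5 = 6311981 / 38880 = 162.35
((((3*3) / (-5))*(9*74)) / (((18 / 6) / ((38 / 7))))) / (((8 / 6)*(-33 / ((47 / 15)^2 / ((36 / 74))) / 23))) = 1321540877 / 57750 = 22883.82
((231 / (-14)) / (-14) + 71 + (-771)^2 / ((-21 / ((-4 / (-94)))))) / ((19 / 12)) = -235293 / 329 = -715.18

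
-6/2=-3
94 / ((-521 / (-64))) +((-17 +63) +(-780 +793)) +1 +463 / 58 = 2403231 / 30218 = 79.53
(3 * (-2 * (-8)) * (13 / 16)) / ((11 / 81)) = 3159 / 11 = 287.18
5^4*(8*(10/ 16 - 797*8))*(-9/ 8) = 286891875/ 8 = 35861484.38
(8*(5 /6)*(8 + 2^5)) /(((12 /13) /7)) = 18200 /9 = 2022.22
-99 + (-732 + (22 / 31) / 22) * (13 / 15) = -341018 / 465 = -733.37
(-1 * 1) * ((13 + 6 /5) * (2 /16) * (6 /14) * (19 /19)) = -213 /280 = -0.76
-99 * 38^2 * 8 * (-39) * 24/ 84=89204544/ 7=12743506.29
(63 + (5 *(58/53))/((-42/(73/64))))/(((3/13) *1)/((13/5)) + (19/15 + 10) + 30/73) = 276165657235/51700850432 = 5.34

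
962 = 962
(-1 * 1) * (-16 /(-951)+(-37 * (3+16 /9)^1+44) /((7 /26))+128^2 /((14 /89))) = -2070239210 /19971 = -103662.27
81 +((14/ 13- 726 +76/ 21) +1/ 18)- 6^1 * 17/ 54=-116869/ 182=-642.14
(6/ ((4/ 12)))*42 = 756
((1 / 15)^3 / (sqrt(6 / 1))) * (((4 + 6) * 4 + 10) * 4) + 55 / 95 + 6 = 4 * sqrt(6) / 405 + 125 / 19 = 6.60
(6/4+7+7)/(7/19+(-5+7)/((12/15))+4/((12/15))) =589/299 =1.97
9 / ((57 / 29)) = 87 / 19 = 4.58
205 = 205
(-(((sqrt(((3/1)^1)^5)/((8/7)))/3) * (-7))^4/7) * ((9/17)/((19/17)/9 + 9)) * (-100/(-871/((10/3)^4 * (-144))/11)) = 928686278953125/4863664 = 190943757.41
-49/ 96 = -0.51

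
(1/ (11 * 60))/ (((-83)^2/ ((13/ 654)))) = 0.00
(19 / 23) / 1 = 19 / 23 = 0.83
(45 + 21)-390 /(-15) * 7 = 248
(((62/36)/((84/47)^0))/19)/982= 31/335844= 0.00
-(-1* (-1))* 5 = -5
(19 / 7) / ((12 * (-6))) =-19 / 504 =-0.04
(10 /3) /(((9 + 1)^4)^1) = 1 /3000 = 0.00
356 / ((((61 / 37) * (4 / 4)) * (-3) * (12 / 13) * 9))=-42809 / 4941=-8.66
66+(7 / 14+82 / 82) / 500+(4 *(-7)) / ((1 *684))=11279513 / 171000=65.96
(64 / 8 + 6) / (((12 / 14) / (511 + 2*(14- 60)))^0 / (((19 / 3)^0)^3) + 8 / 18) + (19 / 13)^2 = 1999 / 169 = 11.83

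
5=5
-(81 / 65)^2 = -6561 / 4225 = -1.55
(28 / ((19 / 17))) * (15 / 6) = 1190 / 19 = 62.63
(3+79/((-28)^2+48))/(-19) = -2575/15808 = -0.16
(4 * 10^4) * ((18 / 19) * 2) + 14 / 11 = 15840266 / 209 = 75790.75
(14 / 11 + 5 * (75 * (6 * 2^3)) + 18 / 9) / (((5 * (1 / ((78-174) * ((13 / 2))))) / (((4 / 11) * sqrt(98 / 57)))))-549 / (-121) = 549 / 121-1153361664 * sqrt(114) / 11495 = -1071290.18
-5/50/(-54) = 1/540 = 0.00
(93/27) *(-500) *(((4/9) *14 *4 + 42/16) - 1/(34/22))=-127429375/2754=-46270.65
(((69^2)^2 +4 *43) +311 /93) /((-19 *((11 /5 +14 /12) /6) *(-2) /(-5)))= -316208784000 /59489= -5315416.03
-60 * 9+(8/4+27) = -511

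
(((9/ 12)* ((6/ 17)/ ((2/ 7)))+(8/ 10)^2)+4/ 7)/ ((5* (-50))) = -25441/ 2975000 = -0.01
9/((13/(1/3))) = 3/13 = 0.23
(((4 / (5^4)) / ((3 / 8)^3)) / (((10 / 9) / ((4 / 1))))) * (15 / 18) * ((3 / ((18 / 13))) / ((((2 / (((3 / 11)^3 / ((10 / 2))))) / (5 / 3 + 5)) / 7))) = 186368 / 2495625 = 0.07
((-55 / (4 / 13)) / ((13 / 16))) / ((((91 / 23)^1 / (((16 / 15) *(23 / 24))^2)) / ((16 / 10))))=-92.97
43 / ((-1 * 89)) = -43 / 89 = -0.48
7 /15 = 0.47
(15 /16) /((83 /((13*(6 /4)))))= 585 /2656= 0.22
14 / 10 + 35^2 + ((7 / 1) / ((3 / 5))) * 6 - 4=6462 / 5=1292.40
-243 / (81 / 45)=-135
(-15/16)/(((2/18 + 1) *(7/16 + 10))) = -27/334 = -0.08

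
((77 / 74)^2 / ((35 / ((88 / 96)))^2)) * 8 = 14641 / 2464200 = 0.01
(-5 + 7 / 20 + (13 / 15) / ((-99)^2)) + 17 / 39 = -32215211 / 7644780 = -4.21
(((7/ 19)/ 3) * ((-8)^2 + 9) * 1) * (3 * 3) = 1533/ 19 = 80.68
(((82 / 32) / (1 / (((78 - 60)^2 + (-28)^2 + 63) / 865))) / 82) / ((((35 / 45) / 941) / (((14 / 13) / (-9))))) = -1101911 / 179920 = -6.12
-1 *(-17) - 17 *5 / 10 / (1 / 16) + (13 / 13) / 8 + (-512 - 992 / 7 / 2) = -39297 / 56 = -701.73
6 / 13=0.46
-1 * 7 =-7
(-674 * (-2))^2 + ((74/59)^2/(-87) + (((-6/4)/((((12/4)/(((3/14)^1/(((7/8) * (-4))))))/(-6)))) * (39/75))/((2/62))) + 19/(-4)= 2696480556630599/1483950300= 1817096.27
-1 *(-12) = 12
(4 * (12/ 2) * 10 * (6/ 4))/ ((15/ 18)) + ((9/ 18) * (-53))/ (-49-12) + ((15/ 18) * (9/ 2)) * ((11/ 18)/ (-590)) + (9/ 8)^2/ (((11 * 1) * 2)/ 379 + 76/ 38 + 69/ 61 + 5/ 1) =56593282105547/ 130825780608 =432.59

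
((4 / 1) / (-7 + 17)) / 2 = 1 / 5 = 0.20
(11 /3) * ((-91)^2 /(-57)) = -91091 /171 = -532.70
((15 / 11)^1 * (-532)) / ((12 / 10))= -6650 / 11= -604.55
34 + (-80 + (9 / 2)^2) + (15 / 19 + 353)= 24931 / 76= 328.04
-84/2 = -42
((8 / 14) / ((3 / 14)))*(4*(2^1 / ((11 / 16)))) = 31.03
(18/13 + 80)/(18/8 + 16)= 4232/949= 4.46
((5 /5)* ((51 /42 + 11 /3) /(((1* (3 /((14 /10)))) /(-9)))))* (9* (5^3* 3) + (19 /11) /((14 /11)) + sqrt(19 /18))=-1938029 /28 - 41* sqrt(38) /12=-69236.38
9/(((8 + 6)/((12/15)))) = 18/35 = 0.51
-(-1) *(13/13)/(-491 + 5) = -1/486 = -0.00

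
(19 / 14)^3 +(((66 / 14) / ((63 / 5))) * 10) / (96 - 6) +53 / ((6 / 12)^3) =31601585 / 74088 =426.54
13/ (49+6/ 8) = 52/ 199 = 0.26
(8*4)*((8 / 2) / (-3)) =-128 / 3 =-42.67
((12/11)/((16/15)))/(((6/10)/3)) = 225/44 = 5.11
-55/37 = -1.49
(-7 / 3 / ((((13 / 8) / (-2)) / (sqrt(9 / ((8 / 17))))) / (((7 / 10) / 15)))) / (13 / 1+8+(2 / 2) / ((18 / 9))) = 196* sqrt(34) / 41925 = 0.03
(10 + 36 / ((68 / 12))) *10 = 2780 / 17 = 163.53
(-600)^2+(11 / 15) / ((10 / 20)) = 5400022 / 15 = 360001.47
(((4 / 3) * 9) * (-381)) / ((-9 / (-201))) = -102108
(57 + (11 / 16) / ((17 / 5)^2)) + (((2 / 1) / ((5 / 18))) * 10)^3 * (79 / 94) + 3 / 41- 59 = 313685.28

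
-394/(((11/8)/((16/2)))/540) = -13616640/11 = -1237876.36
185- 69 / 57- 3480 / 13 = -20724 / 247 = -83.90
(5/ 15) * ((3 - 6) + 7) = 4/ 3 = 1.33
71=71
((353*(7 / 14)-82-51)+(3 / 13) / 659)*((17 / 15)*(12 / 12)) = 844713 / 17134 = 49.30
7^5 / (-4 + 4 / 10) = -84035 / 18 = -4668.61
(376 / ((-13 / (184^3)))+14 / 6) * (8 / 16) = -7026880421 / 78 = -90088210.53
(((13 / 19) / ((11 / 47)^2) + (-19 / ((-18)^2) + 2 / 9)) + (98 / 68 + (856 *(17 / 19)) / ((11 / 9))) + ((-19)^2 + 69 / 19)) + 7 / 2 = 12775193707 / 12662892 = 1008.87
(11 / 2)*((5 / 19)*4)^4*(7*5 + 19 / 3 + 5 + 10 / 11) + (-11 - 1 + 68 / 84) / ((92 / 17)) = 26599682535 / 83926724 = 316.94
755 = 755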